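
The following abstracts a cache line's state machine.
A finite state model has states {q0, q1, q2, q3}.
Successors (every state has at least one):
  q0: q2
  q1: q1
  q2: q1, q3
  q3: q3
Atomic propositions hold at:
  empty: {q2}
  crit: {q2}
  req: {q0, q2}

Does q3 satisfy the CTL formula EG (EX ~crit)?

Yes

Sat(~crit) = {q0, q1, q3}
Sat(EX ~crit) = {s : some successor in {q0, q1, q3}} = {q1, q2, q3}
EG (EX ~crit): greatest fixpoint, start Z0 = {q1, q2, q3}, keep only states in Sat with some successor in Z. Already a fixed point.
Sat(EG (EX ~crit)) = {q1, q2, q3}
q3 ∈ Sat(EG (EX ~crit)) = {q1, q2, q3}, so the formula holds at q3.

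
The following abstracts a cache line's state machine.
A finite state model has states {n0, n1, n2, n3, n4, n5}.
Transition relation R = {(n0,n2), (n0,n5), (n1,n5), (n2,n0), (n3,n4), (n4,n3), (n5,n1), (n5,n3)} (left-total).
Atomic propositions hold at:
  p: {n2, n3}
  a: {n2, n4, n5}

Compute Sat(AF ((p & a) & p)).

Sat(p & a) = {n2}
Sat((p & a) & p) = {n2}
AF ((p & a) & p): least fixpoint, start Z0 = {n2}, add states with every successor in Z. Already a fixed point.
Sat(AF ((p & a) & p)) = {n2}

{n2}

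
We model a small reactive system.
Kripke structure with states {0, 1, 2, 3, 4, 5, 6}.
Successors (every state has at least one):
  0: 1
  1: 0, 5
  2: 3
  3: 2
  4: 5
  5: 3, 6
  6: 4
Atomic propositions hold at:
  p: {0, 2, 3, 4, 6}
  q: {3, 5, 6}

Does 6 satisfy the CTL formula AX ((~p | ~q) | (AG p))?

Sat(~p) = {1, 5}
Sat(~q) = {0, 1, 2, 4}
Sat(~p | ~q) = {0, 1, 2, 4, 5}
AG p: greatest fixpoint, start Z0 = {0, 2, 3, 4, 6}, keep only states in Sat with every successor in Z. Z1 = {2, 3, 6}; Z2 = {2, 3}; fixed.
Sat(AG p) = {2, 3}
Sat((~p | ~q) | (AG p)) = {0, 1, 2, 3, 4, 5}
Sat(AX ((~p | ~q) | (AG p))) = {s : every successor in {0, 1, 2, 3, 4, 5}} = {0, 1, 2, 3, 4, 6}
6 ∈ Sat(AX ((~p | ~q) | (AG p))) = {0, 1, 2, 3, 4, 6}, so the formula holds at 6.

Yes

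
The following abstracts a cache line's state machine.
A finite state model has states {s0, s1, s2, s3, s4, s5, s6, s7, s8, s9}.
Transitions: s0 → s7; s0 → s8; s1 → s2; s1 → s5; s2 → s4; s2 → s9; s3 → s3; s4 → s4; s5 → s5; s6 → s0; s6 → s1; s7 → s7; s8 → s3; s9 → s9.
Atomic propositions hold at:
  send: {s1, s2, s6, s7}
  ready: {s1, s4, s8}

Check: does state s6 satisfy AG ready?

No

AG ready: greatest fixpoint, start Z0 = {s1, s4, s8}, keep only states in Sat with every successor in Z. Z1 = {s4}; fixed.
Sat(AG ready) = {s4}
s6 ∉ Sat(AG ready) = {s4}, so the formula does not hold at s6.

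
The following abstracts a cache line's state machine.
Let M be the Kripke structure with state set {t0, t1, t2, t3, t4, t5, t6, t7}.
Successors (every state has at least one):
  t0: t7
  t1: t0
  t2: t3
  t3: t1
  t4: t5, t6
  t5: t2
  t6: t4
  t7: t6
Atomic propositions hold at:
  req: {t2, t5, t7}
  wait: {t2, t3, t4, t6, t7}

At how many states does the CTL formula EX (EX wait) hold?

6

Sat(EX wait) = {s : some successor in {t2, t3, t4, t6, t7}} = {t0, t2, t4, t5, t6, t7}
Sat(EX (EX wait)) = {s : some successor in {t0, t2, t4, t5, t6, t7}} = {t0, t1, t4, t5, t6, t7}
|Sat(EX (EX wait))| = |{t0, t1, t4, t5, t6, t7}| = 6.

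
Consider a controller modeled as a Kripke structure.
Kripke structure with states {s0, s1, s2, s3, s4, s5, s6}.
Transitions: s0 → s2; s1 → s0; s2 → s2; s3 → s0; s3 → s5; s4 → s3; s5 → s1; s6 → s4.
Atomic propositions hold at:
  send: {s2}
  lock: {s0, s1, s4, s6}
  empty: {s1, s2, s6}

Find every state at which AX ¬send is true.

{s1, s3, s4, s5, s6}

Sat(¬send) = {s0, s1, s3, s4, s5, s6}
Sat(AX ¬send) = {s : every successor in {s0, s1, s3, s4, s5, s6}} = {s1, s3, s4, s5, s6}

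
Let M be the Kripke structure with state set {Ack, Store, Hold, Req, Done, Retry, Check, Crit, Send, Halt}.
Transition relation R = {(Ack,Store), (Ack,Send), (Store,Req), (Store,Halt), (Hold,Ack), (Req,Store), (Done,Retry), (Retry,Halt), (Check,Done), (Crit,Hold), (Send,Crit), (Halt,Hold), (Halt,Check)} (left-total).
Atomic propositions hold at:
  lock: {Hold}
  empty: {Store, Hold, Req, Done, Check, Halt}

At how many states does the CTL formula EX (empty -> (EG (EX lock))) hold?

Sat(EX lock) = {s : some successor in {Hold}} = {Crit, Halt}
EG (EX lock): greatest fixpoint, start Z0 = {Crit, Halt}, keep only states in Sat with some successor in Z. Z1 = ∅; fixed.
Sat(EG (EX lock)) = ∅
Sat(empty -> (EG (EX lock))) = {Ack, Retry, Crit, Send}
Sat(EX (empty -> (EG (EX lock)))) = {s : some successor in {Ack, Retry, Crit, Send}} = {Ack, Hold, Done, Send}
|Sat(EX (empty -> (EG (EX lock))))| = |{Ack, Hold, Done, Send}| = 4.

4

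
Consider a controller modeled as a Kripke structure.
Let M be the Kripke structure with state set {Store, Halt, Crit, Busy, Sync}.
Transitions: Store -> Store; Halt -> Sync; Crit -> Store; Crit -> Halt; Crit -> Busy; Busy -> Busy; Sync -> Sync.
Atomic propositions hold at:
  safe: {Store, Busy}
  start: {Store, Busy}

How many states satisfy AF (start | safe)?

2

Sat(start | safe) = {Store, Busy}
AF (start | safe): least fixpoint, start Z0 = {Store, Busy}, add states with every successor in Z. Already a fixed point.
Sat(AF (start | safe)) = {Store, Busy}
|Sat(AF (start | safe))| = |{Store, Busy}| = 2.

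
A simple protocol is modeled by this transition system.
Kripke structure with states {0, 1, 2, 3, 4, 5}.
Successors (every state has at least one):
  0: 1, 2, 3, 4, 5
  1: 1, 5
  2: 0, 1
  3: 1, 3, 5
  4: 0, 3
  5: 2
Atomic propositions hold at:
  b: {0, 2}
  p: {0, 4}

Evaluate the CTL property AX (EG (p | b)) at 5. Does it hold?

Sat(p | b) = {0, 2, 4}
EG (p | b): greatest fixpoint, start Z0 = {0, 2, 4}, keep only states in Sat with some successor in Z. Already a fixed point.
Sat(EG (p | b)) = {0, 2, 4}
Sat(AX (EG (p | b))) = {s : every successor in {0, 2, 4}} = {5}
5 ∈ Sat(AX (EG (p | b))) = {5}, so the formula holds at 5.

Yes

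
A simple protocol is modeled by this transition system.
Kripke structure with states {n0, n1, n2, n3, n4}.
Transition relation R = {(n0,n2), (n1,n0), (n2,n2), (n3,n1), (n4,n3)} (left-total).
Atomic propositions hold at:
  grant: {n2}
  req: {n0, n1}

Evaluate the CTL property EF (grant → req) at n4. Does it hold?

Yes

Sat(grant → req) = {n0, n1, n3, n4}
EF (grant → req): least fixpoint, start Z0 = {n0, n1, n3, n4}, add states with some successor in Z. Already a fixed point.
Sat(EF (grant → req)) = {n0, n1, n3, n4}
n4 ∈ Sat(EF (grant → req)) = {n0, n1, n3, n4}, so the formula holds at n4.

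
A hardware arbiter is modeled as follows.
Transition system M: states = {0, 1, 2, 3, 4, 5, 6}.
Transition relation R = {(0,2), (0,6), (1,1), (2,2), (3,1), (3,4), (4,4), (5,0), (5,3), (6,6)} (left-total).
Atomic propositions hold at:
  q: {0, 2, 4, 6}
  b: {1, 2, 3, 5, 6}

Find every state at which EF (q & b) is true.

Sat(q & b) = {2, 6}
EF (q & b): least fixpoint, start Z0 = {2, 6}, add states with some successor in Z. Z1 = {0, 2, 6}; Z2 = {0, 2, 5, 6}; fixed.
Sat(EF (q & b)) = {0, 2, 5, 6}

{0, 2, 5, 6}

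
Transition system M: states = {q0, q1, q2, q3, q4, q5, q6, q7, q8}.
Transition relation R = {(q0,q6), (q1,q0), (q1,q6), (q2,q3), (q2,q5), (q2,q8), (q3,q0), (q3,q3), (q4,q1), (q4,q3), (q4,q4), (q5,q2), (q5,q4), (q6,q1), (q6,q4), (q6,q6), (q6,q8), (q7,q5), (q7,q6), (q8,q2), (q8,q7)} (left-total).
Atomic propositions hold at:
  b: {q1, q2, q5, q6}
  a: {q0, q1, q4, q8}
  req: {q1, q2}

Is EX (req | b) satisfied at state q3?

No

Sat(req | b) = {q1, q2, q5, q6}
Sat(EX (req | b)) = {s : some successor in {q1, q2, q5, q6}} = {q0, q1, q2, q4, q5, q6, q7, q8}
q3 ∉ Sat(EX (req | b)) = {q0, q1, q2, q4, q5, q6, q7, q8}, so the formula does not hold at q3.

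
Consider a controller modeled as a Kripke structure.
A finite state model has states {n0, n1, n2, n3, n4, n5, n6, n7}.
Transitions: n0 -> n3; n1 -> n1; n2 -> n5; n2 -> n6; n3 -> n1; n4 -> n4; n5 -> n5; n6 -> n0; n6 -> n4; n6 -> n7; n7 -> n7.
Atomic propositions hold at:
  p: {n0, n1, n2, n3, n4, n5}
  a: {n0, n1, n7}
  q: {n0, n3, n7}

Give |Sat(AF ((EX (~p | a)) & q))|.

3

Sat(~p) = {n6, n7}
Sat(~p | a) = {n0, n1, n6, n7}
Sat(EX (~p | a)) = {s : some successor in {n0, n1, n6, n7}} = {n1, n2, n3, n6, n7}
Sat((EX (~p | a)) & q) = {n3, n7}
AF ((EX (~p | a)) & q): least fixpoint, start Z0 = {n3, n7}, add states with every successor in Z. Z1 = {n0, n3, n7}; fixed.
Sat(AF ((EX (~p | a)) & q)) = {n0, n3, n7}
|Sat(AF ((EX (~p | a)) & q))| = |{n0, n3, n7}| = 3.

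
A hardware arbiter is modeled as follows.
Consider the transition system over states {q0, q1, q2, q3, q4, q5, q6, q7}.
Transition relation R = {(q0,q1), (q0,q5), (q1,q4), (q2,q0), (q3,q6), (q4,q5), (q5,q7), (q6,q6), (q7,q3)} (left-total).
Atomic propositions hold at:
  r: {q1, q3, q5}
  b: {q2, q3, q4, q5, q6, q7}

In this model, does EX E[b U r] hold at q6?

E[b U r]: least fixpoint, start Z0 = Sat(r) = {q1, q3, q5}, add states in Sat(b) with some successor in Z. Z1 = {q1, q3, q4, q5, q7}; fixed.
Sat(E[b U r]) = {q1, q3, q4, q5, q7}
Sat(EX E[b U r]) = {s : some successor in {q1, q3, q4, q5, q7}} = {q0, q1, q4, q5, q7}
q6 ∉ Sat(EX E[b U r]) = {q0, q1, q4, q5, q7}, so the formula does not hold at q6.

No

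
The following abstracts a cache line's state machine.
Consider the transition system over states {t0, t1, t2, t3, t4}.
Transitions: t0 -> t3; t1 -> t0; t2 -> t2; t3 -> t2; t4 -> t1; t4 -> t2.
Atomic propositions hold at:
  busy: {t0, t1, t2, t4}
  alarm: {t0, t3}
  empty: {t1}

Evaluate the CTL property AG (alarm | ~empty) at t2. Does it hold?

Sat(~empty) = {t0, t2, t3, t4}
Sat(alarm | ~empty) = {t0, t2, t3, t4}
AG (alarm | ~empty): greatest fixpoint, start Z0 = {t0, t2, t3, t4}, keep only states in Sat with every successor in Z. Z1 = {t0, t2, t3}; fixed.
Sat(AG (alarm | ~empty)) = {t0, t2, t3}
t2 ∈ Sat(AG (alarm | ~empty)) = {t0, t2, t3}, so the formula holds at t2.

Yes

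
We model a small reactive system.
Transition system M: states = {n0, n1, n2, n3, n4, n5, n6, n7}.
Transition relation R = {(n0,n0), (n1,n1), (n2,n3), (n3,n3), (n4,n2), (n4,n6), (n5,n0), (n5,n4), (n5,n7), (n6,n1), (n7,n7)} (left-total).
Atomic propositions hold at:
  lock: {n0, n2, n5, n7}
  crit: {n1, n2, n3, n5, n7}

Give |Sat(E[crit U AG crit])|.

AG crit: greatest fixpoint, start Z0 = {n1, n2, n3, n5, n7}, keep only states in Sat with every successor in Z. Z1 = {n1, n2, n3, n7}; fixed.
Sat(AG crit) = {n1, n2, n3, n7}
E[crit U AG crit]: least fixpoint, start Z0 = Sat(AG crit) = {n1, n2, n3, n7}, add states in Sat(crit) with some successor in Z. Z1 = {n1, n2, n3, n5, n7}; fixed.
Sat(E[crit U AG crit]) = {n1, n2, n3, n5, n7}
|Sat(E[crit U AG crit])| = |{n1, n2, n3, n5, n7}| = 5.

5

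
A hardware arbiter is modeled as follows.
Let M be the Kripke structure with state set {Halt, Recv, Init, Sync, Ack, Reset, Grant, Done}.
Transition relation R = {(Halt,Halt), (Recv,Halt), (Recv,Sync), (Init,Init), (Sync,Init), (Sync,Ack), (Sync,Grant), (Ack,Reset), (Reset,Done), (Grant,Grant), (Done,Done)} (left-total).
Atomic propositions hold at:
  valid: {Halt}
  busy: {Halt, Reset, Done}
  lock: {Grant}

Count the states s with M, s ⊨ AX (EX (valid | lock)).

3

Sat(valid | lock) = {Halt, Grant}
Sat(EX (valid | lock)) = {s : some successor in {Halt, Grant}} = {Halt, Recv, Sync, Grant}
Sat(AX (EX (valid | lock))) = {s : every successor in {Halt, Recv, Sync, Grant}} = {Halt, Recv, Grant}
|Sat(AX (EX (valid | lock)))| = |{Halt, Recv, Grant}| = 3.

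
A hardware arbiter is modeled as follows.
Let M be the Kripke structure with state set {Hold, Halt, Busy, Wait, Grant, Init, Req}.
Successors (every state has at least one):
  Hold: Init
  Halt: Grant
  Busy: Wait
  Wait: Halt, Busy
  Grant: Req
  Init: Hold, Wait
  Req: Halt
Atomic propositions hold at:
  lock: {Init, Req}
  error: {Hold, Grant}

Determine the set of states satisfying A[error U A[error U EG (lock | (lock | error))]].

{Hold, Init}

Sat(lock | error) = {Hold, Grant, Init, Req}
Sat(lock | (lock | error)) = {Hold, Grant, Init, Req}
EG (lock | (lock | error)): greatest fixpoint, start Z0 = {Hold, Grant, Init, Req}, keep only states in Sat with some successor in Z. Z1 = {Hold, Grant, Init}; Z2 = {Hold, Init}; fixed.
Sat(EG (lock | (lock | error))) = {Hold, Init}
A[error U EG (lock | (lock | error))]: least fixpoint, start Z0 = Sat(EG (lock | (lock | error))) = {Hold, Init}, add states in Sat(error) with every successor in Z. Already a fixed point.
Sat(A[error U EG (lock | (lock | error))]) = {Hold, Init}
A[error U A[error U EG (lock | (lock | error))]]: least fixpoint, start Z0 = Sat(A[error U EG (lock | (lock | error))]) = {Hold, Init}, add states in Sat(error) with every successor in Z. Already a fixed point.
Sat(A[error U A[error U EG (lock | (lock | error))]]) = {Hold, Init}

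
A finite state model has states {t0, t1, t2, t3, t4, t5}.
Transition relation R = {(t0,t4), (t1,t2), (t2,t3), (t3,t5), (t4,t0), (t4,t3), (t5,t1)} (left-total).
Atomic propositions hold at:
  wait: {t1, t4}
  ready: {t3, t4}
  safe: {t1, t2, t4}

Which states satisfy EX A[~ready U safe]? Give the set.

{t0, t1, t3, t4, t5}

Sat(~ready) = {t0, t1, t2, t5}
A[~ready U safe]: least fixpoint, start Z0 = Sat(safe) = {t1, t2, t4}, add states in Sat(~ready) with every successor in Z. Z1 = {t0, t1, t2, t4, t5}; fixed.
Sat(A[~ready U safe]) = {t0, t1, t2, t4, t5}
Sat(EX A[~ready U safe]) = {s : some successor in {t0, t1, t2, t4, t5}} = {t0, t1, t3, t4, t5}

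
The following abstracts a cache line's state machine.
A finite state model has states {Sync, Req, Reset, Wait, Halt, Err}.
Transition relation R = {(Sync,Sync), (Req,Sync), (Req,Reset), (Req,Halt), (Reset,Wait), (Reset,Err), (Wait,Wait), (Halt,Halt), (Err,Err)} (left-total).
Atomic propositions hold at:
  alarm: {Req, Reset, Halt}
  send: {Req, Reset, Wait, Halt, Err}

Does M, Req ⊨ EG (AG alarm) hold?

No

AG alarm: greatest fixpoint, start Z0 = {Req, Reset, Halt}, keep only states in Sat with every successor in Z. Z1 = {Halt}; fixed.
Sat(AG alarm) = {Halt}
EG (AG alarm): greatest fixpoint, start Z0 = {Halt}, keep only states in Sat with some successor in Z. Already a fixed point.
Sat(EG (AG alarm)) = {Halt}
Req ∉ Sat(EG (AG alarm)) = {Halt}, so the formula does not hold at Req.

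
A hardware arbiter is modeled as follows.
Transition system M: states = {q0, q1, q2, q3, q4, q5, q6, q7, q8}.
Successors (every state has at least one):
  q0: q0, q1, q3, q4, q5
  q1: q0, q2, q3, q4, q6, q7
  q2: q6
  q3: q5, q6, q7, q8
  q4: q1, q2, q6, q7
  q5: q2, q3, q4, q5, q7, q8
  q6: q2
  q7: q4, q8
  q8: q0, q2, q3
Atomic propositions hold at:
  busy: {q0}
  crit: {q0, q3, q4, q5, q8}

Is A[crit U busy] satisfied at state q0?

Yes

A[crit U busy]: least fixpoint, start Z0 = Sat(busy) = {q0}, add states in Sat(crit) with every successor in Z. Already a fixed point.
Sat(A[crit U busy]) = {q0}
q0 ∈ Sat(A[crit U busy]) = {q0}, so the formula holds at q0.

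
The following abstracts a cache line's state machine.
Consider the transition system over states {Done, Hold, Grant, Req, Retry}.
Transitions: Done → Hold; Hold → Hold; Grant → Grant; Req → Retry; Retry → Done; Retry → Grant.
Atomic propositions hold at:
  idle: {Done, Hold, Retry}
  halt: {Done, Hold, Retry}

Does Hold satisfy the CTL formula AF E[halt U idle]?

E[halt U idle]: least fixpoint, start Z0 = Sat(idle) = {Done, Hold, Retry}, add states in Sat(halt) with some successor in Z. Already a fixed point.
Sat(E[halt U idle]) = {Done, Hold, Retry}
AF E[halt U idle]: least fixpoint, start Z0 = {Done, Hold, Retry}, add states with every successor in Z. Z1 = {Done, Hold, Req, Retry}; fixed.
Sat(AF E[halt U idle]) = {Done, Hold, Req, Retry}
Hold ∈ Sat(AF E[halt U idle]) = {Done, Hold, Req, Retry}, so the formula holds at Hold.

Yes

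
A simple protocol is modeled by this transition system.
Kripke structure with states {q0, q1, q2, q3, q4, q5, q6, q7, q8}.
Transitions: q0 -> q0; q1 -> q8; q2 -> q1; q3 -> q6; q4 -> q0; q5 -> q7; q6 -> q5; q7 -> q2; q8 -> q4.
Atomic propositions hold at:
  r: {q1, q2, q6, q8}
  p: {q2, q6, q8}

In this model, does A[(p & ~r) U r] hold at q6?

Sat(~r) = {q0, q3, q4, q5, q7}
Sat(p & ~r) = ∅
A[(p & ~r) U r]: least fixpoint, start Z0 = Sat(r) = {q1, q2, q6, q8}, add states in Sat(p & ~r) with every successor in Z. Already a fixed point.
Sat(A[(p & ~r) U r]) = {q1, q2, q6, q8}
q6 ∈ Sat(A[(p & ~r) U r]) = {q1, q2, q6, q8}, so the formula holds at q6.

Yes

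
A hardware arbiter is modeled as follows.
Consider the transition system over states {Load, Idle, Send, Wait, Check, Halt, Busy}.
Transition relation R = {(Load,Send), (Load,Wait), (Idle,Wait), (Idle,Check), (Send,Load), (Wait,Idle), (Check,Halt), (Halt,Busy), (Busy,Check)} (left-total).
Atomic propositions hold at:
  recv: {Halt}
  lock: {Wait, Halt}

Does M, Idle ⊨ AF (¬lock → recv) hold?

Sat(¬lock) = {Load, Idle, Send, Check, Busy}
Sat(¬lock → recv) = {Wait, Halt}
AF (¬lock → recv): least fixpoint, start Z0 = {Wait, Halt}, add states with every successor in Z. Z1 = {Wait, Check, Halt}; Z2 = {Idle, Wait, Check, Halt, Busy}; fixed.
Sat(AF (¬lock → recv)) = {Idle, Wait, Check, Halt, Busy}
Idle ∈ Sat(AF (¬lock → recv)) = {Idle, Wait, Check, Halt, Busy}, so the formula holds at Idle.

Yes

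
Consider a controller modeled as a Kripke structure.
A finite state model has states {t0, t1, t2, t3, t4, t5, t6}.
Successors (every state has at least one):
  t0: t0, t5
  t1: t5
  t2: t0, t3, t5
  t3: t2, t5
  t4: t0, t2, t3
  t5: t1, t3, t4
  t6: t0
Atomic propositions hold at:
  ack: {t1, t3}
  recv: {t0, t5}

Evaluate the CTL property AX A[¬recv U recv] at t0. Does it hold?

Sat(¬recv) = {t1, t2, t3, t4, t6}
A[¬recv U recv]: least fixpoint, start Z0 = Sat(recv) = {t0, t5}, add states in Sat(¬recv) with every successor in Z. Z1 = {t0, t1, t5, t6}; fixed.
Sat(A[¬recv U recv]) = {t0, t1, t5, t6}
Sat(AX A[¬recv U recv]) = {s : every successor in {t0, t1, t5, t6}} = {t0, t1, t6}
t0 ∈ Sat(AX A[¬recv U recv]) = {t0, t1, t6}, so the formula holds at t0.

Yes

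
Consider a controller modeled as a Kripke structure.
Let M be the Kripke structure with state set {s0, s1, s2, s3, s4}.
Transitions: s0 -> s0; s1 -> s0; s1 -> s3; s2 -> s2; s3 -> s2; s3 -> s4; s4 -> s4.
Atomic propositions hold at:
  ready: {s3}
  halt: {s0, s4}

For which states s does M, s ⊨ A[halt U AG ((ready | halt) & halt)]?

Sat(ready | halt) = {s0, s3, s4}
Sat((ready | halt) & halt) = {s0, s4}
AG ((ready | halt) & halt): greatest fixpoint, start Z0 = {s0, s4}, keep only states in Sat with every successor in Z. Already a fixed point.
Sat(AG ((ready | halt) & halt)) = {s0, s4}
A[halt U AG ((ready | halt) & halt)]: least fixpoint, start Z0 = Sat(AG ((ready | halt) & halt)) = {s0, s4}, add states in Sat(halt) with every successor in Z. Already a fixed point.
Sat(A[halt U AG ((ready | halt) & halt)]) = {s0, s4}

{s0, s4}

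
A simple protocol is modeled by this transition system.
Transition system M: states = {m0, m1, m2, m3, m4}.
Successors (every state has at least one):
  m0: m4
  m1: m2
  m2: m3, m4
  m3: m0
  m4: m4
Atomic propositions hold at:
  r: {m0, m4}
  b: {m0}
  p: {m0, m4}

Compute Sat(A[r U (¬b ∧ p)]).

Sat(¬b) = {m1, m2, m3, m4}
Sat(¬b ∧ p) = {m4}
A[r U (¬b ∧ p)]: least fixpoint, start Z0 = Sat((¬b ∧ p)) = {m4}, add states in Sat(r) with every successor in Z. Z1 = {m0, m4}; fixed.
Sat(A[r U (¬b ∧ p)]) = {m0, m4}

{m0, m4}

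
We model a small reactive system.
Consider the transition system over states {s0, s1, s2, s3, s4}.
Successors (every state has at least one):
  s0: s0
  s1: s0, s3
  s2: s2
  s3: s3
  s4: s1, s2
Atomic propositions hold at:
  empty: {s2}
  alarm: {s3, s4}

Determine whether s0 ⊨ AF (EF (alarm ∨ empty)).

No

Sat(alarm ∨ empty) = {s2, s3, s4}
EF (alarm ∨ empty): least fixpoint, start Z0 = {s2, s3, s4}, add states with some successor in Z. Z1 = {s1, s2, s3, s4}; fixed.
Sat(EF (alarm ∨ empty)) = {s1, s2, s3, s4}
AF (EF (alarm ∨ empty)): least fixpoint, start Z0 = {s1, s2, s3, s4}, add states with every successor in Z. Already a fixed point.
Sat(AF (EF (alarm ∨ empty))) = {s1, s2, s3, s4}
s0 ∉ Sat(AF (EF (alarm ∨ empty))) = {s1, s2, s3, s4}, so the formula does not hold at s0.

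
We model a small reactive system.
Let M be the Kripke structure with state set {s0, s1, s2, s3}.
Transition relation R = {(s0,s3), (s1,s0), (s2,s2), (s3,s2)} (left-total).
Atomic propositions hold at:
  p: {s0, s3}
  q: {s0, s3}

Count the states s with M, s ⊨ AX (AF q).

AF q: least fixpoint, start Z0 = {s0, s3}, add states with every successor in Z. Z1 = {s0, s1, s3}; fixed.
Sat(AF q) = {s0, s1, s3}
Sat(AX (AF q)) = {s : every successor in {s0, s1, s3}} = {s0, s1}
|Sat(AX (AF q))| = |{s0, s1}| = 2.

2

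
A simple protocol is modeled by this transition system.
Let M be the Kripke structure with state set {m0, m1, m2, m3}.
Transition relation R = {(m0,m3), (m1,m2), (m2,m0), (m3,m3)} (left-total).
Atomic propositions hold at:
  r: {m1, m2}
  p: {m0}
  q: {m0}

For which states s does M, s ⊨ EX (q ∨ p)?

{m2}

Sat(q ∨ p) = {m0}
Sat(EX (q ∨ p)) = {s : some successor in {m0}} = {m2}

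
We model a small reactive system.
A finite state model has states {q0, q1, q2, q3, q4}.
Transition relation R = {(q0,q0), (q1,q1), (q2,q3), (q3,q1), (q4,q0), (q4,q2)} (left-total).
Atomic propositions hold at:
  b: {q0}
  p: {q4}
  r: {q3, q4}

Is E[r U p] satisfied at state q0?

E[r U p]: least fixpoint, start Z0 = Sat(p) = {q4}, add states in Sat(r) with some successor in Z. Already a fixed point.
Sat(E[r U p]) = {q4}
q0 ∉ Sat(E[r U p]) = {q4}, so the formula does not hold at q0.

No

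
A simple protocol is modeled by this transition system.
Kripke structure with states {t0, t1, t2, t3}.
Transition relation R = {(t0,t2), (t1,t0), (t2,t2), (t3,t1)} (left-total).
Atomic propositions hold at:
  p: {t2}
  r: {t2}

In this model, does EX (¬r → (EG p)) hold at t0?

Sat(¬r) = {t0, t1, t3}
EG p: greatest fixpoint, start Z0 = {t2}, keep only states in Sat with some successor in Z. Already a fixed point.
Sat(EG p) = {t2}
Sat(¬r → (EG p)) = {t2}
Sat(EX (¬r → (EG p))) = {s : some successor in {t2}} = {t0, t2}
t0 ∈ Sat(EX (¬r → (EG p))) = {t0, t2}, so the formula holds at t0.

Yes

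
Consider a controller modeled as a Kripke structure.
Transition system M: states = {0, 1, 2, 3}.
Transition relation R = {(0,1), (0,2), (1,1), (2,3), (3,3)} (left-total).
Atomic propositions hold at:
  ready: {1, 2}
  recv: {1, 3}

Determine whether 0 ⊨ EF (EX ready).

Yes

Sat(EX ready) = {s : some successor in {1, 2}} = {0, 1}
EF (EX ready): least fixpoint, start Z0 = {0, 1}, add states with some successor in Z. Already a fixed point.
Sat(EF (EX ready)) = {0, 1}
0 ∈ Sat(EF (EX ready)) = {0, 1}, so the formula holds at 0.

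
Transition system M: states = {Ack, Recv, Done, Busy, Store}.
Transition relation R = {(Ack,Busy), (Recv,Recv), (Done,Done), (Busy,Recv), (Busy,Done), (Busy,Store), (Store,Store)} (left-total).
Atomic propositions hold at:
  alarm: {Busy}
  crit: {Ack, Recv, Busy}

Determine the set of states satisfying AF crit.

AF crit: least fixpoint, start Z0 = {Ack, Recv, Busy}, add states with every successor in Z. Already a fixed point.
Sat(AF crit) = {Ack, Recv, Busy}

{Ack, Recv, Busy}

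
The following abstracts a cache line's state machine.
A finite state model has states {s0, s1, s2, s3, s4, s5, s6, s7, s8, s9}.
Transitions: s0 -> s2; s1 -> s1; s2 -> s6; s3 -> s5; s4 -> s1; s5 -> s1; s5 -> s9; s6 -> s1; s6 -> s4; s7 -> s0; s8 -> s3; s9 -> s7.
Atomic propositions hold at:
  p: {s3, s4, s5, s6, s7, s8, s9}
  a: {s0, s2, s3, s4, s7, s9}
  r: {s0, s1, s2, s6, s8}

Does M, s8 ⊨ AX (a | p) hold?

Yes

Sat(a | p) = {s0, s2, s3, s4, s5, s6, s7, s8, s9}
Sat(AX (a | p)) = {s : every successor in {s0, s2, s3, s4, s5, s6, s7, s8, s9}} = {s0, s2, s3, s7, s8, s9}
s8 ∈ Sat(AX (a | p)) = {s0, s2, s3, s7, s8, s9}, so the formula holds at s8.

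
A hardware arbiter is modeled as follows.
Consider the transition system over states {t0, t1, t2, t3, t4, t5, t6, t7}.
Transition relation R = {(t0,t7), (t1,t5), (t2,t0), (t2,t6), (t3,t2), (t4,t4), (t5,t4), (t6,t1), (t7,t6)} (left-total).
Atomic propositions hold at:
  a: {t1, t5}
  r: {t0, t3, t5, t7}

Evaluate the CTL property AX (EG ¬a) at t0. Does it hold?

No

Sat(¬a) = {t0, t2, t3, t4, t6, t7}
EG ¬a: greatest fixpoint, start Z0 = {t0, t2, t3, t4, t6, t7}, keep only states in Sat with some successor in Z. Z1 = {t0, t2, t3, t4, t7}; Z2 = {t0, t2, t3, t4}; Z3 = {t2, t3, t4}; Z4 = {t3, t4}; Z5 = {t4}; fixed.
Sat(EG ¬a) = {t4}
Sat(AX (EG ¬a)) = {s : every successor in {t4}} = {t4, t5}
t0 ∉ Sat(AX (EG ¬a)) = {t4, t5}, so the formula does not hold at t0.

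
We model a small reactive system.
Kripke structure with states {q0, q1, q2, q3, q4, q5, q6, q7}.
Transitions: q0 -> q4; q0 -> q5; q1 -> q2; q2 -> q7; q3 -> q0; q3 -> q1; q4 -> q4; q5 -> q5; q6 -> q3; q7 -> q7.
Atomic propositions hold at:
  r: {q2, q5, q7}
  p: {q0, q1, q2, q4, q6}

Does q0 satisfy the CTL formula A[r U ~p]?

No

Sat(~p) = {q3, q5, q7}
A[r U ~p]: least fixpoint, start Z0 = Sat(~p) = {q3, q5, q7}, add states in Sat(r) with every successor in Z. Z1 = {q2, q3, q5, q7}; fixed.
Sat(A[r U ~p]) = {q2, q3, q5, q7}
q0 ∉ Sat(A[r U ~p]) = {q2, q3, q5, q7}, so the formula does not hold at q0.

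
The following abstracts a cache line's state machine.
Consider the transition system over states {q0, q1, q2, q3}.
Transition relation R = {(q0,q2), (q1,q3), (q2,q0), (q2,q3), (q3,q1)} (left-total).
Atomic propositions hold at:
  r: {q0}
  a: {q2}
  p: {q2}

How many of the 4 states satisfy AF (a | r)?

Sat(a | r) = {q0, q2}
AF (a | r): least fixpoint, start Z0 = {q0, q2}, add states with every successor in Z. Already a fixed point.
Sat(AF (a | r)) = {q0, q2}
|Sat(AF (a | r))| = |{q0, q2}| = 2.

2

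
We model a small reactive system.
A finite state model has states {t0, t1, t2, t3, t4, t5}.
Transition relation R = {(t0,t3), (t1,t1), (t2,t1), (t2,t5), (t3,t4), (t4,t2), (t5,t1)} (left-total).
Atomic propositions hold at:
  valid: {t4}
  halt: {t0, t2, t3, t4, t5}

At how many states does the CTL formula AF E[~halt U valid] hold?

Sat(~halt) = {t1}
E[~halt U valid]: least fixpoint, start Z0 = Sat(valid) = {t4}, add states in Sat(~halt) with some successor in Z. Already a fixed point.
Sat(E[~halt U valid]) = {t4}
AF E[~halt U valid]: least fixpoint, start Z0 = {t4}, add states with every successor in Z. Z1 = {t3, t4}; Z2 = {t0, t3, t4}; fixed.
Sat(AF E[~halt U valid]) = {t0, t3, t4}
|Sat(AF E[~halt U valid])| = |{t0, t3, t4}| = 3.

3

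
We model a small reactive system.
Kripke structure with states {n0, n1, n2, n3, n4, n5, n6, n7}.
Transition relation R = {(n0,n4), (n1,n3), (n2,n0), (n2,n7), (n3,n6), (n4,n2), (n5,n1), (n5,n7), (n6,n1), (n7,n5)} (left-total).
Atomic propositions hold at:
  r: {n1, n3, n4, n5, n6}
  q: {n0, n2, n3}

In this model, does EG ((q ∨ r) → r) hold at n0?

Sat(q ∨ r) = {n0, n1, n2, n3, n4, n5, n6}
Sat((q ∨ r) → r) = {n1, n3, n4, n5, n6, n7}
EG ((q ∨ r) → r): greatest fixpoint, start Z0 = {n1, n3, n4, n5, n6, n7}, keep only states in Sat with some successor in Z. Z1 = {n1, n3, n5, n6, n7}; fixed.
Sat(EG ((q ∨ r) → r)) = {n1, n3, n5, n6, n7}
n0 ∉ Sat(EG ((q ∨ r) → r)) = {n1, n3, n5, n6, n7}, so the formula does not hold at n0.

No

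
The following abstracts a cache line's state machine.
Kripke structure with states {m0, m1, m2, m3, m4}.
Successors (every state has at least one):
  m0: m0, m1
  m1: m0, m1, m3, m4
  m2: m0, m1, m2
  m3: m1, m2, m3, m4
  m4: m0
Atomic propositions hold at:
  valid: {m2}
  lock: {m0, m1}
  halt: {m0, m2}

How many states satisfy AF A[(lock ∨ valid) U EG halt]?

Sat(lock ∨ valid) = {m0, m1, m2}
EG halt: greatest fixpoint, start Z0 = {m0, m2}, keep only states in Sat with some successor in Z. Already a fixed point.
Sat(EG halt) = {m0, m2}
A[(lock ∨ valid) U EG halt]: least fixpoint, start Z0 = Sat(EG halt) = {m0, m2}, add states in Sat(lock ∨ valid) with every successor in Z. Already a fixed point.
Sat(A[(lock ∨ valid) U EG halt]) = {m0, m2}
AF A[(lock ∨ valid) U EG halt]: least fixpoint, start Z0 = {m0, m2}, add states with every successor in Z. Z1 = {m0, m2, m4}; fixed.
Sat(AF A[(lock ∨ valid) U EG halt]) = {m0, m2, m4}
|Sat(AF A[(lock ∨ valid) U EG halt])| = |{m0, m2, m4}| = 3.

3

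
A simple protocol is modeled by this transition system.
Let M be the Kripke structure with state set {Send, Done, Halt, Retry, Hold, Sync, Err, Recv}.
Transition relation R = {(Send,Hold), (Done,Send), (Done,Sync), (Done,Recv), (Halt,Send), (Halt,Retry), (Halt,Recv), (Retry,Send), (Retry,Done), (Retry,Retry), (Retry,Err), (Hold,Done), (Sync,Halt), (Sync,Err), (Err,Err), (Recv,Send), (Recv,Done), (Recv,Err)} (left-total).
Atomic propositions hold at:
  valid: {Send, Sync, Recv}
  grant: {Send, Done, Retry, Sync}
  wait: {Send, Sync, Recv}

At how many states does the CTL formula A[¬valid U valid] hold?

Sat(¬valid) = {Done, Halt, Retry, Hold, Err}
A[¬valid U valid]: least fixpoint, start Z0 = Sat(valid) = {Send, Sync, Recv}, add states in Sat(¬valid) with every successor in Z. Z1 = {Send, Done, Sync, Recv}; Z2 = {Send, Done, Hold, Sync, Recv}; fixed.
Sat(A[¬valid U valid]) = {Send, Done, Hold, Sync, Recv}
|Sat(A[¬valid U valid])| = |{Send, Done, Hold, Sync, Recv}| = 5.

5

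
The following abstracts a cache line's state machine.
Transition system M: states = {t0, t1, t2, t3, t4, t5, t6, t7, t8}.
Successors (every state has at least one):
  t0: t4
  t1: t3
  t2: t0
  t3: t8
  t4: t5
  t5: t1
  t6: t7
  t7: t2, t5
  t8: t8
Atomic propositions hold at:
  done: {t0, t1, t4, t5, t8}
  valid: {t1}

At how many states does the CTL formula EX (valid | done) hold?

7

Sat(valid | done) = {t0, t1, t4, t5, t8}
Sat(EX (valid | done)) = {s : some successor in {t0, t1, t4, t5, t8}} = {t0, t2, t3, t4, t5, t7, t8}
|Sat(EX (valid | done))| = |{t0, t2, t3, t4, t5, t7, t8}| = 7.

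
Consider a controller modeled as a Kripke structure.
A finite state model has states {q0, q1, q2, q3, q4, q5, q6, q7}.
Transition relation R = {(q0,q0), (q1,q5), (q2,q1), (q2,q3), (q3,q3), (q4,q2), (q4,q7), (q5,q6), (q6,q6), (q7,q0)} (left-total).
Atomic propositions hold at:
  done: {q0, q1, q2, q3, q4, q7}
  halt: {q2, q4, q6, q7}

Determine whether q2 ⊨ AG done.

AG done: greatest fixpoint, start Z0 = {q0, q1, q2, q3, q4, q7}, keep only states in Sat with every successor in Z. Z1 = {q0, q2, q3, q4, q7}; Z2 = {q0, q3, q4, q7}; Z3 = {q0, q3, q7}; fixed.
Sat(AG done) = {q0, q3, q7}
q2 ∉ Sat(AG done) = {q0, q3, q7}, so the formula does not hold at q2.

No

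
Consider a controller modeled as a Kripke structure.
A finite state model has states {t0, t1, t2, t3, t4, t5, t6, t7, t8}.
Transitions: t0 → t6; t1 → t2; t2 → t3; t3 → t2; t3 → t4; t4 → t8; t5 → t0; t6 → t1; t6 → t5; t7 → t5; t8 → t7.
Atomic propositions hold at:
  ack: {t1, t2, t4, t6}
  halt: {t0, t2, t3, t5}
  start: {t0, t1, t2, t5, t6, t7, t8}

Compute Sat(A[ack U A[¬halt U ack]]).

{t1, t2, t4, t6}

Sat(¬halt) = {t1, t4, t6, t7, t8}
A[¬halt U ack]: least fixpoint, start Z0 = Sat(ack) = {t1, t2, t4, t6}, add states in Sat(¬halt) with every successor in Z. Already a fixed point.
Sat(A[¬halt U ack]) = {t1, t2, t4, t6}
A[ack U A[¬halt U ack]]: least fixpoint, start Z0 = Sat(A[¬halt U ack]) = {t1, t2, t4, t6}, add states in Sat(ack) with every successor in Z. Already a fixed point.
Sat(A[ack U A[¬halt U ack]]) = {t1, t2, t4, t6}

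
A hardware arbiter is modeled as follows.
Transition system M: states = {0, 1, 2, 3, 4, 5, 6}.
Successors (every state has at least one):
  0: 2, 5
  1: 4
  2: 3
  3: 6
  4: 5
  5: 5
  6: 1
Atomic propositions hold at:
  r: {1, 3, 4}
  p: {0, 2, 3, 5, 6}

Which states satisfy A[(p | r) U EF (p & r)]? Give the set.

Sat(p | r) = {0, 1, 2, 3, 4, 5, 6}
Sat(p & r) = {3}
EF (p & r): least fixpoint, start Z0 = {3}, add states with some successor in Z. Z1 = {2, 3}; Z2 = {0, 2, 3}; fixed.
Sat(EF (p & r)) = {0, 2, 3}
A[(p | r) U EF (p & r)]: least fixpoint, start Z0 = Sat(EF (p & r)) = {0, 2, 3}, add states in Sat(p | r) with every successor in Z. Already a fixed point.
Sat(A[(p | r) U EF (p & r)]) = {0, 2, 3}

{0, 2, 3}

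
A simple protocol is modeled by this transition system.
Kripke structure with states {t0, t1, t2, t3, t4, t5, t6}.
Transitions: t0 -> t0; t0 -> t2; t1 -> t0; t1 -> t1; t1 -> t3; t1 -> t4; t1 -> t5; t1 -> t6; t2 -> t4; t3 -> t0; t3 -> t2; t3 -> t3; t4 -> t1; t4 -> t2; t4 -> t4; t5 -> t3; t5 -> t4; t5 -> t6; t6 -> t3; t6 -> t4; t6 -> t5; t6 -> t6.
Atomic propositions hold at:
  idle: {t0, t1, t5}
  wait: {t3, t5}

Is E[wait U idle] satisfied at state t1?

Yes

E[wait U idle]: least fixpoint, start Z0 = Sat(idle) = {t0, t1, t5}, add states in Sat(wait) with some successor in Z. Z1 = {t0, t1, t3, t5}; fixed.
Sat(E[wait U idle]) = {t0, t1, t3, t5}
t1 ∈ Sat(E[wait U idle]) = {t0, t1, t3, t5}, so the formula holds at t1.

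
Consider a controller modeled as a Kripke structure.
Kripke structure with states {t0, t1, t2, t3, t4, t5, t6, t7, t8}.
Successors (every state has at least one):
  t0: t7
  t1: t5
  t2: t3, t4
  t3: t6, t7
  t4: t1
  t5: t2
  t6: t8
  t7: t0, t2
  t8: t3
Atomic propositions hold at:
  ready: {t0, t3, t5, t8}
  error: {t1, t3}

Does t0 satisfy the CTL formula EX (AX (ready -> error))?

Sat(ready -> error) = {t1, t2, t3, t4, t6, t7}
Sat(AX (ready -> error)) = {s : every successor in {t1, t2, t3, t4, t6, t7}} = {t0, t2, t3, t4, t5, t8}
Sat(EX (AX (ready -> error))) = {s : some successor in {t0, t2, t3, t4, t5, t8}} = {t1, t2, t5, t6, t7, t8}
t0 ∉ Sat(EX (AX (ready -> error))) = {t1, t2, t5, t6, t7, t8}, so the formula does not hold at t0.

No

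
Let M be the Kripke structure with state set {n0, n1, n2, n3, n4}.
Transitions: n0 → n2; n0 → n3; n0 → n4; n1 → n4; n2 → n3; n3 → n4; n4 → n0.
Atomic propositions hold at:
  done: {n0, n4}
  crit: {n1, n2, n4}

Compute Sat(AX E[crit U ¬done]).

{n2}

Sat(¬done) = {n1, n2, n3}
E[crit U ¬done]: least fixpoint, start Z0 = Sat(¬done) = {n1, n2, n3}, add states in Sat(crit) with some successor in Z. Already a fixed point.
Sat(E[crit U ¬done]) = {n1, n2, n3}
Sat(AX E[crit U ¬done]) = {s : every successor in {n1, n2, n3}} = {n2}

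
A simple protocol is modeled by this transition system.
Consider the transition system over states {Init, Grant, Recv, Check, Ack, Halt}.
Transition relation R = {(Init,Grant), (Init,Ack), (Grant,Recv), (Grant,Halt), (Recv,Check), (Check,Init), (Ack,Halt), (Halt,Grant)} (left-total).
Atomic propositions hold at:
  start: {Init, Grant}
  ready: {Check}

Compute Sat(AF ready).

{Recv, Check}

AF ready: least fixpoint, start Z0 = {Check}, add states with every successor in Z. Z1 = {Recv, Check}; fixed.
Sat(AF ready) = {Recv, Check}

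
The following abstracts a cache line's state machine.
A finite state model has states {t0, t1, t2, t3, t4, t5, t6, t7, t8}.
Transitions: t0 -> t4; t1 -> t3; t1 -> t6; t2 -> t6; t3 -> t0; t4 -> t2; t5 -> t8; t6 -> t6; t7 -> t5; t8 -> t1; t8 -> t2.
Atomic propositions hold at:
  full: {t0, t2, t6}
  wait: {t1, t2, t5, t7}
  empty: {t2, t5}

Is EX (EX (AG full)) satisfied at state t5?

AG full: greatest fixpoint, start Z0 = {t0, t2, t6}, keep only states in Sat with every successor in Z. Z1 = {t2, t6}; fixed.
Sat(AG full) = {t2, t6}
Sat(EX (AG full)) = {s : some successor in {t2, t6}} = {t1, t2, t4, t6, t8}
Sat(EX (EX (AG full))) = {s : some successor in {t1, t2, t4, t6, t8}} = {t0, t1, t2, t4, t5, t6, t8}
t5 ∈ Sat(EX (EX (AG full))) = {t0, t1, t2, t4, t5, t6, t8}, so the formula holds at t5.

Yes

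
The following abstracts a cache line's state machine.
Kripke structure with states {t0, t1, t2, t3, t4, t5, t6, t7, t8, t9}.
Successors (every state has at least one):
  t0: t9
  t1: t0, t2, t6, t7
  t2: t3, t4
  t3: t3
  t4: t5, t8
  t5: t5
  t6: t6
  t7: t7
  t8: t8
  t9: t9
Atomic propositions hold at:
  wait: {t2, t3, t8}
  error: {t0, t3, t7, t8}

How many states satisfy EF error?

7

EF error: least fixpoint, start Z0 = {t0, t3, t7, t8}, add states with some successor in Z. Z1 = {t0, t1, t2, t3, t4, t7, t8}; fixed.
Sat(EF error) = {t0, t1, t2, t3, t4, t7, t8}
|Sat(EF error)| = |{t0, t1, t2, t3, t4, t7, t8}| = 7.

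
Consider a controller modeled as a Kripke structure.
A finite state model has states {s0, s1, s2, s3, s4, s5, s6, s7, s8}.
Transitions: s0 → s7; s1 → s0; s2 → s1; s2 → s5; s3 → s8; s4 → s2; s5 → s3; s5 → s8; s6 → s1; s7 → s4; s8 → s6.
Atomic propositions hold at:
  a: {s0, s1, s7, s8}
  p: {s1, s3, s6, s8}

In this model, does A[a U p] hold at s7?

No

A[a U p]: least fixpoint, start Z0 = Sat(p) = {s1, s3, s6, s8}, add states in Sat(a) with every successor in Z. Already a fixed point.
Sat(A[a U p]) = {s1, s3, s6, s8}
s7 ∉ Sat(A[a U p]) = {s1, s3, s6, s8}, so the formula does not hold at s7.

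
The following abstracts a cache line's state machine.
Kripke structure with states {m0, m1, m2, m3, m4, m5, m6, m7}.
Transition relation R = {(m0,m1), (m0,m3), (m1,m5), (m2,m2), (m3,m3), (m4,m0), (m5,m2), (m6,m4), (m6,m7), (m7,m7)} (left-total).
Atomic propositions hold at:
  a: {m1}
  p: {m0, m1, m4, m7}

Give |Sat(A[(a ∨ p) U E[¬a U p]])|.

5

Sat(a ∨ p) = {m0, m1, m4, m7}
Sat(¬a) = {m0, m2, m3, m4, m5, m6, m7}
E[¬a U p]: least fixpoint, start Z0 = Sat(p) = {m0, m1, m4, m7}, add states in Sat(¬a) with some successor in Z. Z1 = {m0, m1, m4, m6, m7}; fixed.
Sat(E[¬a U p]) = {m0, m1, m4, m6, m7}
A[(a ∨ p) U E[¬a U p]]: least fixpoint, start Z0 = Sat(E[¬a U p]) = {m0, m1, m4, m6, m7}, add states in Sat(a ∨ p) with every successor in Z. Already a fixed point.
Sat(A[(a ∨ p) U E[¬a U p]]) = {m0, m1, m4, m6, m7}
|Sat(A[(a ∨ p) U E[¬a U p]])| = |{m0, m1, m4, m6, m7}| = 5.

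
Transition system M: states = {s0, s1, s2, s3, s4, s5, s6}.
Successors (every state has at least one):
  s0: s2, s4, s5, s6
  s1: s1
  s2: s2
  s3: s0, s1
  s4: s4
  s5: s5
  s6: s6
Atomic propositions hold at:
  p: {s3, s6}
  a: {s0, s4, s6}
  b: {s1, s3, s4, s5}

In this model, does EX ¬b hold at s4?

No

Sat(¬b) = {s0, s2, s6}
Sat(EX ¬b) = {s : some successor in {s0, s2, s6}} = {s0, s2, s3, s6}
s4 ∉ Sat(EX ¬b) = {s0, s2, s3, s6}, so the formula does not hold at s4.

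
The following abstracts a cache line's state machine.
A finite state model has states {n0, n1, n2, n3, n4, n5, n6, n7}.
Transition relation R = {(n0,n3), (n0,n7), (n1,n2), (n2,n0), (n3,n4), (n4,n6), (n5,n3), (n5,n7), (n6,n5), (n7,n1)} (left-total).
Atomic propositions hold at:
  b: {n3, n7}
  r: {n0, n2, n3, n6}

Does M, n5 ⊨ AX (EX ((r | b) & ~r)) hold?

Sat(r | b) = {n0, n2, n3, n6, n7}
Sat(~r) = {n1, n4, n5, n7}
Sat((r | b) & ~r) = {n7}
Sat(EX ((r | b) & ~r)) = {s : some successor in {n7}} = {n0, n5}
Sat(AX (EX ((r | b) & ~r))) = {s : every successor in {n0, n5}} = {n2, n6}
n5 ∉ Sat(AX (EX ((r | b) & ~r))) = {n2, n6}, so the formula does not hold at n5.

No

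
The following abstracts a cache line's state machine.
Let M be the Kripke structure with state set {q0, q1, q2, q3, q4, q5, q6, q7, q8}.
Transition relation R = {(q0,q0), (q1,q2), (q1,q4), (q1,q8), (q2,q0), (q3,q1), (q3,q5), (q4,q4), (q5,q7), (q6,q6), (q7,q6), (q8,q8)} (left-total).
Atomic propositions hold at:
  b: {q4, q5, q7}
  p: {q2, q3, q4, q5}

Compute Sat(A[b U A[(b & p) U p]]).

Sat(b & p) = {q4, q5}
A[(b & p) U p]: least fixpoint, start Z0 = Sat(p) = {q2, q3, q4, q5}, add states in Sat(b & p) with every successor in Z. Already a fixed point.
Sat(A[(b & p) U p]) = {q2, q3, q4, q5}
A[b U A[(b & p) U p]]: least fixpoint, start Z0 = Sat(A[(b & p) U p]) = {q2, q3, q4, q5}, add states in Sat(b) with every successor in Z. Already a fixed point.
Sat(A[b U A[(b & p) U p]]) = {q2, q3, q4, q5}

{q2, q3, q4, q5}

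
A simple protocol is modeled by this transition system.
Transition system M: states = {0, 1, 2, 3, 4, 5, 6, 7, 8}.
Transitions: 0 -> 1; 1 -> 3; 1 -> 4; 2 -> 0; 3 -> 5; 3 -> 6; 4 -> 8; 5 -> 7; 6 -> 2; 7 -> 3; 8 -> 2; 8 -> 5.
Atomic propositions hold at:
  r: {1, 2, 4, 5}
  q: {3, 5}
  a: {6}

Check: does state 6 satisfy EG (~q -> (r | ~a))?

Sat(~q) = {0, 1, 2, 4, 6, 7, 8}
Sat(~a) = {0, 1, 2, 3, 4, 5, 7, 8}
Sat(r | ~a) = {0, 1, 2, 3, 4, 5, 7, 8}
Sat(~q -> (r | ~a)) = {0, 1, 2, 3, 4, 5, 7, 8}
EG (~q -> (r | ~a)): greatest fixpoint, start Z0 = {0, 1, 2, 3, 4, 5, 7, 8}, keep only states in Sat with some successor in Z. Already a fixed point.
Sat(EG (~q -> (r | ~a))) = {0, 1, 2, 3, 4, 5, 7, 8}
6 ∉ Sat(EG (~q -> (r | ~a))) = {0, 1, 2, 3, 4, 5, 7, 8}, so the formula does not hold at 6.

No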